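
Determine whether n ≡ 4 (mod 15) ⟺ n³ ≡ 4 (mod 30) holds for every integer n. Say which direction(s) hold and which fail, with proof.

Only the reverse direction holds.

(⟹) This fails: take n = 19. Then 19 ≡ 4 (mod 15), but 19³ = 6859 ≡ 19 (mod 30), not 4.

(⟸) Conversely, the residues r modulo 30 with r³ ≡ 4 (mod 30) are exactly {4}, and each is ≡ 4 (mod 15).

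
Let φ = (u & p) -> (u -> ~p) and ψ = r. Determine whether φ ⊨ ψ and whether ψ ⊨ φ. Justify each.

(⇒) fails and (⇐) fails.

Forward direction. This fails. Under p = F, u = F, r = F, the left side is true but the right side is false.

Converse. This fails. Under p = T, u = T, r = T, the left side is false but the right side is true.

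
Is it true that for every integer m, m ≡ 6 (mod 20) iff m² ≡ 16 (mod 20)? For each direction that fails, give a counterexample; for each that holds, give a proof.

Not equivalent: only (⇒) holds.

Converse. This fails: take m = 4. Then 4² = 16 ≡ 16 (mod 20), yet 4 ≡ 4 (mod 20), not 6.

Forward direction. Suppose m ≡ 6 (mod 20). Write m = 20j + 6. Then (20j + 6)² = 400j² + 240j + 36 = 20(20j² + 12j + 1) + 16, so m² ≡ 16 (mod 20).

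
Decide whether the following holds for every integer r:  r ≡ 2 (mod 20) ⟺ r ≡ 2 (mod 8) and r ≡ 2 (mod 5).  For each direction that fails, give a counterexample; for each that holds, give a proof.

Only the converse holds.

(⇐) If r ≡ 2 (mod 8) and r ≡ 2 (mod 5), then by the Chinese remainder theorem r ≡ 2 (mod 40). Since 2 ≡ 2 (mod 20) and 20 ∣ 40, we get r ≡ 2 (mod 20).

(⇒) This fails: r = 22 gives 22 ≡ 2 (mod 20) but 22 ≡ 6 (mod 8), so the conjunction on the right does not hold.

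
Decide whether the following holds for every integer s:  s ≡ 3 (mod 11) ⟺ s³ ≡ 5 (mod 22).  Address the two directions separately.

Only the converse holds.

(⟹) This fails: take s = 14. Then 14 ≡ 3 (mod 11), but 14³ = 2744 ≡ 16 (mod 22), not 5.

(⟸) Conversely, the residues r modulo 22 with r³ ≡ 5 (mod 22) are exactly {3}, and each is ≡ 3 (mod 11).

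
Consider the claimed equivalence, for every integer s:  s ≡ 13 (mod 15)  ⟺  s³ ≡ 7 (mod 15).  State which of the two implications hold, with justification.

Equivalent; both directions hold.

(⇒) Suppose s ≡ 13 (mod 15). Write s = 15j + 13. Then (15j + 13)³ = 3375j³ + 8775j² + 7605j + 2197 = 15(225j³ + 585j² + 507j + 146) + 7, so s³ ≡ 7 (mod 15).

(⇐) Conversely, suppose s³ ≡ 7 (mod 15). The only residue r in {0, …, 14} with r³ ≡ 7 (mod 15) is r = 13, so s ≡ 13 (mod 15).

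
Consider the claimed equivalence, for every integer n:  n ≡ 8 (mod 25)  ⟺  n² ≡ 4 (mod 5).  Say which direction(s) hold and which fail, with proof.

The forward direction holds; the converse fails.

(⇒) Suppose n ≡ 8 (mod 25). Then n² ≡ 8² = 64 (mod 25), and since 5 ∣ 25, also n² ≡ 4 (mod 5).

(⇐) This fails: take n = 2. Then 2² = 4 ≡ 4 (mod 5), yet 2 ≡ 2 (mod 25), not 8.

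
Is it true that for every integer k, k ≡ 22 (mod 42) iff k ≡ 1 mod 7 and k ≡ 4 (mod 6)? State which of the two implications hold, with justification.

Both directions hold; the statement is true.

Forward direction. Suppose k ≡ 22 (mod 42); write k = 42j + 22. Since 7 ∣ 42, reducing mod 7 gives k ≡ 22 ≡ 1 (mod 7); since 6 ∣ 42, reducing mod 6 gives k ≡ 22 ≡ 4 (mod 6).

Converse. If k ≡ 1 (mod 7) and k ≡ 4 (mod 6), then by the Chinese remainder theorem k ≡ 22 (mod 42). This is exactly k ≡ 22 (mod 42).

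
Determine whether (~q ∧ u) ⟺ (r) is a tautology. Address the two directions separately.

Neither implication holds.

Forward direction. This fails. Under u = T, r = F, q = F, the left side is true but the right side is false.

Converse. This fails. Under u = F, r = T, q = F, the left side is false but the right side is true.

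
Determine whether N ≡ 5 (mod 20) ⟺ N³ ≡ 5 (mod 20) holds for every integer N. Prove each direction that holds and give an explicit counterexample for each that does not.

Both directions hold; the statement is true.

(⟹) Suppose N ≡ 5 (mod 20). Write N = 20j + 5. Then (20j + 5)³ = 8000j³ + 6000j² + 1500j + 125 = 20(400j³ + 300j² + 75j + 6) + 5, so N³ ≡ 5 (mod 20).

(⟸) Conversely, suppose N³ ≡ 5 (mod 20). The only residue r in {0, …, 19} with r³ ≡ 5 (mod 20) is r = 5, so N ≡ 5 (mod 20).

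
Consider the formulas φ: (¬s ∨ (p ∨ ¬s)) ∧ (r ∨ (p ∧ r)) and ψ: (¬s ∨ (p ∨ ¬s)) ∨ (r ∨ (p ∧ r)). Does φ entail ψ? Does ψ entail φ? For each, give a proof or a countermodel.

Only the forward direction holds.

[⇒] Assume the antecedent. If r is true, the consequent reduces to true regardless of the other variables. If r is false, the antecedent cannot hold. Either way the consequent holds.

[⇐] This fails. Under r = F, s = F, p = F, the left side is false but the right side is true.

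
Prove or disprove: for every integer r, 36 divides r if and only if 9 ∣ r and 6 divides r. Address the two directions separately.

(⇒) holds; (⇐) fails.

(⇒) If 36 ∣ r, write r = 36q. Since 36 = 4·9, r = 9·(4q), so 9 ∣ r; and since 36 = 6·6, r = 6·(6q), so 6 ∣ r.

(⇐) This fails: take r = 18. Both 9 ∣ 18 and 6 ∣ 18, yet 18 is not a multiple of 36 (since 18 = 0·36 + 18), so 36 ∤ 18.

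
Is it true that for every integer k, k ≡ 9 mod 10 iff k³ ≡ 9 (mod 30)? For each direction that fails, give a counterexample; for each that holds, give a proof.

The forward direction fails; the converse holds.

Converse. The residues r modulo 30 with r³ ≡ 9 (mod 30) are exactly {9}, and each is ≡ 9 (mod 10).

Forward direction. This fails: take k = 19. Then 19 ≡ 9 (mod 10), but 19³ = 6859 ≡ 19 (mod 30), not 9.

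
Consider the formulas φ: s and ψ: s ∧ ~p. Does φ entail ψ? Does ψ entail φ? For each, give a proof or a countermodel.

(⇒) fails; (⇐) holds.

[⇒] This fails. Under p = T, s = T, the left side is true but the right side is false.

[⇐] Assume the antecedent. If p is true, the antecedent cannot hold. If p is false, the antecedent forces (p = F, s = T), and s holds there. Either way s holds.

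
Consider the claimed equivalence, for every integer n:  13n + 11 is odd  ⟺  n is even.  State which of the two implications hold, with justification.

[⇒] Suppose 13n + 11 is odd. Since 13 is odd, 13n and n have the same parity, so 13n + 11 ≡ n + 11 (mod 2). As 11 is odd, 13n + 11 is odd exactly when n is even. Thus n is even.

[⇐] Conversely, suppose n is even; write n = 2j. Then 13n + 11 = 13·(2j) + 11 = 2·13j + 11, which is odd.

Both directions hold.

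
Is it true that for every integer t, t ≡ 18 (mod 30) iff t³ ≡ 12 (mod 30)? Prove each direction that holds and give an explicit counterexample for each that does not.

[⇒] Suppose t ≡ 18 (mod 30). Write t = 30j + 18. Then (30j + 18)³ = 27000j³ + 48600j² + 29160j + 5832 = 30(900j³ + 1620j² + 972j + 194) + 12, so t³ ≡ 12 (mod 30).

[⇐] Conversely, suppose t³ ≡ 12 (mod 30). The only residue r in {0, …, 29} with r³ ≡ 12 (mod 30) is r = 18, so t ≡ 18 (mod 30).

Both directions hold.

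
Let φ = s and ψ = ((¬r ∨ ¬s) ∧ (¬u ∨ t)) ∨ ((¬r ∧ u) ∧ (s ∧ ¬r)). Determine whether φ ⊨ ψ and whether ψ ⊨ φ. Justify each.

(⇒) This fails. Under u = F, s = T, t = F, r = T, the left side is true but the right side is false.

(⇐) This fails. Under u = F, s = F, t = F, r = F, the left side is false but the right side is true.

Both directions fail.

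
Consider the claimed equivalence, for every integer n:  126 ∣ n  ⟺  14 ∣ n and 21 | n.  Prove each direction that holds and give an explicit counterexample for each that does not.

The forward direction holds; the converse fails.

(⇒) If 126 ∣ n, write n = 126q. Since 126 = 9·14, n = 14·(9q), so 14 ∣ n; and since 126 = 6·21, n = 21·(6q), so 21 ∣ n.

(⇐) This fails: take n = 42. Both 14 ∣ 42 and 21 ∣ 42, yet 42 is not a multiple of 126 (since 42 = 0·126 + 42), so 126 ∤ 42.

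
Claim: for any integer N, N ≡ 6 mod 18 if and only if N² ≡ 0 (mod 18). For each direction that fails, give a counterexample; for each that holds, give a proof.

Converse. This fails: take N = 0. Then 0² = 0 ≡ 0 (mod 18), yet 0 ≡ 0 (mod 18), not 6.

Forward direction. Suppose N ≡ 6 mod 18. Write N = 18j + 6. Then (18j + 6)² = 324j² + 216j + 36 = 18(18j² + 12j + 2) + 0, so N² ≡ 0 (mod 18).

Only the forward implication holds.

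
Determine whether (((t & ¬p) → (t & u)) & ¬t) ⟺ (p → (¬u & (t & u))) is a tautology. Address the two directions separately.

Neither implication holds.

[⇒] This fails. Under u = F, p = T, t = F, the left side is true but the right side is false.

[⇐] This fails. Under u = F, p = F, t = T, the left side is false but the right side is true.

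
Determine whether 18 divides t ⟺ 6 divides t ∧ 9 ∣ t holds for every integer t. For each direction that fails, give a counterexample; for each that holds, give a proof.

[⇒] If 18 ∣ t, write t = 18q. Since 18 = 3·6, t = 6·(3q), so 6 ∣ t; and since 18 = 2·9, t = 9·(2q), so 9 ∣ t.

[⇐] Suppose 6 ∣ t and 9 ∣ t. Any common multiple of 6 and 9 is a multiple of their lcm; here lcm(6, 9) = 6·9/gcd(6, 9) = 54/3 = 18, so 18 ∣ t.

Both directions hold; the statement is true.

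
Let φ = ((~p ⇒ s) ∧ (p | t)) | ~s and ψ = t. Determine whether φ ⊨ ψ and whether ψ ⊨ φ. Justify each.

The forward direction fails; the converse holds.

(←) Assume the antecedent. If p is true, ((~p ⇒ s) ∧ (p | t)) | ~s reduces to true regardless of the other variables. If p is false, the antecedent forces (p = F, s = F, t = T) or (p = F, s = T, t = T), and ((~p ⇒ s) ∧ (p | t)) | ~s holds there. Either way ((~p ⇒ s) ∧ (p | t)) | ~s holds.

(→) This fails. Under p = F, s = F, t = F, the left side is true but the right side is false.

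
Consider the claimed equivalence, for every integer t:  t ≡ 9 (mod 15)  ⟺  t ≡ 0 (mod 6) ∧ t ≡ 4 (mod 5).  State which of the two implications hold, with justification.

Not equivalent: only (⇐) holds.

(⇐) If t ≡ 0 (mod 6) and t ≡ 4 (mod 5), then by the Chinese remainder theorem t ≡ 24 (mod 30). Since 24 ≡ 9 (mod 15) and 15 ∣ 30, we get t ≡ 9 (mod 15).

(⇒) This fails: t = 9 gives 9 ≡ 9 (mod 15) but 9 ≡ 3 (mod 6), so the conjunction on the right does not hold.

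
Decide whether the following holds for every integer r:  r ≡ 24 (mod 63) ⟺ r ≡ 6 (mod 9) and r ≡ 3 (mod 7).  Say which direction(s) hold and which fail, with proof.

[⇒] Suppose r ≡ 24 (mod 63); write r = 63j + 24. Since 9 ∣ 63, reducing mod 9 gives r ≡ 24 ≡ 6 (mod 9); since 7 ∣ 63, reducing mod 7 gives r ≡ 24 ≡ 3 (mod 7).

[⇐] Conversely, if r ≡ 6 (mod 9) and r ≡ 3 (mod 7), then by the Chinese remainder theorem r ≡ 24 (mod 63). This is exactly r ≡ 24 (mod 63).

The biconditional holds.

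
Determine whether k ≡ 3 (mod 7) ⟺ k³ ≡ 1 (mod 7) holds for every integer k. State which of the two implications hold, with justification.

(→) This fails: take k = 3. Then 3 ≡ 3 (mod 7), but 3³ = 27 ≡ 6 (mod 7), not 1.

(←) This fails: take k = 1. Then 1³ = 1 ≡ 1 (mod 7), yet 1 ≡ 1 (mod 7), not 3.

Neither direction holds.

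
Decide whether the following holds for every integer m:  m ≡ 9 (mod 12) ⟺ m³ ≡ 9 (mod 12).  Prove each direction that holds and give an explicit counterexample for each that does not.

(⇒) Suppose m ≡ 9 (mod 12). Write m = 12j + 9. Then (12j + 9)³ = 1728j³ + 3888j² + 2916j + 729 = 12(144j³ + 324j² + 243j + 60) + 9, so m³ ≡ 9 (mod 12).

(⇐) For the converse, argue contrapositively. If m ≢ 9 (mod 12), then m is congruent to one of 0, 1, 2, 3, 4, 5, 6, 7, 8, 10, 11 modulo 12, and these give m³ ≡ 0, 1, 8, 3, 4, 5, 0, 7, 8, 4, 11 respectively — never 9.

Both implications hold.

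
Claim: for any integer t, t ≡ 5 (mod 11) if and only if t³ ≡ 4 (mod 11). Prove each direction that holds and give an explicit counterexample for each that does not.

(→) Suppose t ≡ 5 (mod 11). Write t = 11j + 5. Then (11j + 5)³ = 1331j³ + 1815j² + 825j + 125 = 11(121j³ + 165j² + 75j + 11) + 4, so t³ ≡ 4 (mod 11).

(←) Conversely, suppose t³ ≡ 4 (mod 11). The only residue r in {0, …, 10} with r³ ≡ 4 (mod 11) is r = 5, so t ≡ 5 (mod 11).

Equivalent; both directions hold.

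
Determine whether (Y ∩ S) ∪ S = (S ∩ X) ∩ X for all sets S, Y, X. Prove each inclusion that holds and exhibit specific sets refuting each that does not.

(⟹) This inclusion fails. Take S = {1}, Y = ∅, X = ∅; then 1 ∈ (Y ∩ S) ∪ S but 1 ∉ (S ∩ X) ∩ X.

(⟸) Let x ∈ (S ∩ X) ∩ X. Then either x ∈ S ∩ X and x ∉ Y; or x ∈ S ∩ Y ∩ X. In each case x ∈ (Y ∩ S) ∪ S, so (S ∩ X) ∩ X ⊆ (Y ∩ S) ∪ S.

The sets are not equal: only the reverse inclusion holds.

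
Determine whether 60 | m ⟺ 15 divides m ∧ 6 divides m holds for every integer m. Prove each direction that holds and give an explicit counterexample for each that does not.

The forward direction holds; the converse fails.

[⇒] If 60 ∣ m, write m = 60q. Since 60 = 4·15, m = 15·(4q), so 15 ∣ m; and since 60 = 10·6, m = 6·(10q), so 6 ∣ m.

[⇐] This fails: take m = 30. Both 15 ∣ 30 and 6 ∣ 30, yet 30 is not a multiple of 60 (since 30 = 0·60 + 30), so 60 ∤ 30.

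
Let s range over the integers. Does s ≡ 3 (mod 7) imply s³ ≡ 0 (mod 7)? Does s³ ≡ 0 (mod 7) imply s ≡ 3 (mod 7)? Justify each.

[⇒] This fails: take s = 3. Then 3 ≡ 3 (mod 7), but 3³ = 27 ≡ 6 (mod 7), not 0.

[⇐] This fails: take s = 0. Then 0³ = 0 ≡ 0 (mod 7), yet 0 ≡ 0 (mod 7), not 3.

Neither direction holds.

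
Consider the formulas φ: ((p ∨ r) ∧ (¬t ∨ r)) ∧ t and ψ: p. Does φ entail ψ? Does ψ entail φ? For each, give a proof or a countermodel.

Forward direction. This fails. Under t = T, p = F, r = T, the left side is true but the right side is false.

Converse. This fails. Under t = F, p = T, r = F, the left side is false but the right side is true.

Neither implication holds.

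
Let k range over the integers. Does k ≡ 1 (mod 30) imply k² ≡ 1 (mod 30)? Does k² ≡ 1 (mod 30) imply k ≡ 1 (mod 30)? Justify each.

The forward direction holds; the converse fails.

(←) This fails: take k = 11. Then 11² = 121 ≡ 1 (mod 30), yet 11 ≡ 11 (mod 30), not 1.

(→) Suppose k ≡ 1 (mod 30). Write k = 30j + 1. Then (30j + 1)² = 900j² + 60j + 1 = 30(30j² + 2j) + 1, so k² ≡ 1 (mod 30).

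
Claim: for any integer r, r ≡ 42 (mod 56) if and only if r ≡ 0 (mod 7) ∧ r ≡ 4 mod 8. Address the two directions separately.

Neither direction holds.

Forward direction. This fails: r = 42 gives 42 ≡ 42 (mod 56) but 42 ≡ 2 (mod 8), so the conjunction on the right does not hold.

Converse. This fails: r = 28 satisfies both congruences on the right (28 ≡ 0 mod 7 and 28 ≡ 4 mod 8) yet 28 ≡ 28 (mod 56), not 42.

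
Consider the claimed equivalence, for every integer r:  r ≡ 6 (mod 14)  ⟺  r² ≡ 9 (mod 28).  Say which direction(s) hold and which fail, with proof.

Both directions fail.

(→) This fails: take r = 6. Then 6 ≡ 6 (mod 14), but 6² = 36 ≡ 8 (mod 28), not 9.

(←) This fails: take r = 3. Then 3² = 9 ≡ 9 (mod 28), yet 3 ≡ 3 (mod 14), not 6.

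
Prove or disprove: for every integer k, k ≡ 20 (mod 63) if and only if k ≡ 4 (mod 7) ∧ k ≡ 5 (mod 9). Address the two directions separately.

(⟹) This fails: k = 20 gives 20 ≡ 20 (mod 63) but 20 ≡ 6 (mod 7), so the conjunction on the right does not hold.

(⟸) This fails: k = 32 satisfies both congruences on the right (32 ≡ 4 mod 7 and 32 ≡ 5 mod 9) yet 32 ≡ 32 (mod 63), not 20.

(⇒) fails and (⇐) fails.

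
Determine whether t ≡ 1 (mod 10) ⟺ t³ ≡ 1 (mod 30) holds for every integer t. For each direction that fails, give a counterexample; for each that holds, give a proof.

[⇒] This fails: take t = 11. Then 11 ≡ 1 (mod 10), but 11³ = 1331 ≡ 11 (mod 30), not 1.

[⇐] Conversely, the residues r modulo 30 with r³ ≡ 1 (mod 30) are exactly {1}, and each is ≡ 1 (mod 10).

Only the converse holds.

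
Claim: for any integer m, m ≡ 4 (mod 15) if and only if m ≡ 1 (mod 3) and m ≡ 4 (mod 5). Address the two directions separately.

(→) Suppose m ≡ 4 (mod 15); write m = 15j + 4. Since 3 ∣ 15, reducing mod 3 gives m ≡ 4 ≡ 1 (mod 3); since 5 ∣ 15, reducing mod 5 gives m ≡ 4 (mod 5).

(←) Conversely, if m ≡ 1 (mod 3) and m ≡ 4 (mod 5), then by the Chinese remainder theorem m ≡ 4 (mod 15). This is exactly m ≡ 4 (mod 15).

Both directions hold.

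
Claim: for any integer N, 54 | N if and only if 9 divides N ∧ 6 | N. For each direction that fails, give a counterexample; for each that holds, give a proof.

Only the forward direction holds.

[⇐] This fails: take N = 18. Both 9 ∣ 18 and 6 ∣ 18, yet 18 is not a multiple of 54 (since 18 = 0·54 + 18), so 54 ∤ 18.

[⇒] If 54 ∣ N, write N = 54q. Since 54 = 6·9, N = 9·(6q), so 9 ∣ N; and since 54 = 9·6, N = 6·(9q), so 6 ∣ N.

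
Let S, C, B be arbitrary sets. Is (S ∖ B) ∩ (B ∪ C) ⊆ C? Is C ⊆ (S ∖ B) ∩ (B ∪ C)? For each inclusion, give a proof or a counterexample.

Forward inclusion. Let x ∈ (S ∖ B) ∩ (B ∪ C). Then x ∈ S ∩ C and x ∉ B, from which x ∈ C.

Reverse inclusion. This inclusion fails. Take S = ∅, C = {1}, B = ∅; then 1 ∈ C but 1 ∉ (S ∖ B) ∩ (B ∪ C).

Only the forward inclusion holds.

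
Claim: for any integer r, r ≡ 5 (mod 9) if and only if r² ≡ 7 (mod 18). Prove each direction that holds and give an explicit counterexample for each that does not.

Forward direction. This fails: take r = 14. Then 14 ≡ 5 (mod 9), but 14² = 196 ≡ 16 (mod 18), not 7.

Converse. This fails: take r = 13. Then 13² = 169 ≡ 7 (mod 18), yet 13 ≡ 4 (mod 9), not 5.

(⇒) fails and (⇐) fails.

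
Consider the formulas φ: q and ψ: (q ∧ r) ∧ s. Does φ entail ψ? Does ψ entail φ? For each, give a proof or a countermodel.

Forward direction. This fails. Under r = F, q = T, s = F, the left side is true but the right side is false.

Converse. Assume the antecedent. If r is true, the antecedent forces (r = T, q = T, s = T), and q holds there. If r is false, the antecedent cannot hold. Either way q holds.

(⇒) fails; (⇐) holds.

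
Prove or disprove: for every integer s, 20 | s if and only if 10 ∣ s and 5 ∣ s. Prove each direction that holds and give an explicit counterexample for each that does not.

Only the forward implication holds.

[⇒] If 20 ∣ s, write s = 20q. Since 20 = 2·10, s = 10·(2q), so 10 ∣ s; and since 20 = 4·5, s = 5·(4q), so 5 ∣ s.

[⇐] This fails: take s = 10. Both 10 ∣ 10 and 5 ∣ 10, yet 10 is not a multiple of 20 (since 10 = 0·20 + 10), so 20 ∤ 10.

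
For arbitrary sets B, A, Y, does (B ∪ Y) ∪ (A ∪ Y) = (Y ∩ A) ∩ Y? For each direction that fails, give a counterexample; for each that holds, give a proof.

Only the reverse inclusion holds.

(⊆) This inclusion fails. Take B = {1}, A = ∅, Y = ∅; then 1 ∈ (B ∪ Y) ∪ (A ∪ Y) but 1 ∉ (Y ∩ A) ∩ Y.

(⊇) Let x ∈ (Y ∩ A) ∩ Y. Then either x ∈ A ∩ Y and x ∉ B; or x ∈ B ∩ A ∩ Y. In each case x ∈ (B ∪ Y) ∪ (A ∪ Y), so (Y ∩ A) ∩ Y ⊆ (B ∪ Y) ∪ (A ∪ Y).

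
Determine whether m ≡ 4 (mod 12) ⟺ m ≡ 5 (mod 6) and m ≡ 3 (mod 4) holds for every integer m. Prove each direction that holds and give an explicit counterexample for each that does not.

(⇒) This fails: m = 4 gives 4 ≡ 4 (mod 12) but 4 ≡ 4 (mod 6), so the conjunction on the right does not hold.

(⇐) This fails: m = 11 satisfies both congruences on the right (11 ≡ 5 mod 6 and 11 ≡ 3 mod 4) yet 11 ≡ 11 (mod 12), not 4.

(⇒) fails and (⇐) fails.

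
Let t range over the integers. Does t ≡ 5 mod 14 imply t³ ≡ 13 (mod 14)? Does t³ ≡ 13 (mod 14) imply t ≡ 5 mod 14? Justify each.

Not equivalent: only (⇒) holds.

(←) This fails: take t = 3. Then 3³ = 27 ≡ 13 (mod 14), yet 3 ≡ 3 (mod 14), not 5.

(→) Suppose t ≡ 5 mod 14. Write t = 14j + 5. Then (14j + 5)³ = 2744j³ + 2940j² + 1050j + 125 = 14(196j³ + 210j² + 75j + 8) + 13, so t³ ≡ 13 (mod 14).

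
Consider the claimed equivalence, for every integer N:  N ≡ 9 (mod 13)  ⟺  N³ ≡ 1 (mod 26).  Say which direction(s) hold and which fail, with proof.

Forward direction. This fails: take N = 22. Then 22 ≡ 9 (mod 13), but 22³ = 10648 ≡ 14 (mod 26), not 1.

Converse. This fails: take N = 1. Then 1³ = 1 ≡ 1 (mod 26), yet 1 ≡ 1 (mod 13), not 9.

(⇒) fails and (⇐) fails.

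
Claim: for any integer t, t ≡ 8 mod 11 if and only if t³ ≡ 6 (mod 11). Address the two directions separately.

The biconditional holds.

[⇒] Suppose t ≡ 8 mod 11. Write t = 11j + 8. Then (11j + 8)³ = 1331j³ + 2904j² + 2112j + 512 = 11(121j³ + 264j² + 192j + 46) + 6, so t³ ≡ 6 (mod 11).

[⇐] For the converse, argue contrapositively. If t ≢ 8 (mod 11), then t is congruent to one of 0, 1, 2, 3, 4, 5, 6, 7, 9, 10 modulo 11, and these give t³ ≡ 0, 1, 8, 5, 9, 4, 7, 2, 3, 10 respectively — never 6.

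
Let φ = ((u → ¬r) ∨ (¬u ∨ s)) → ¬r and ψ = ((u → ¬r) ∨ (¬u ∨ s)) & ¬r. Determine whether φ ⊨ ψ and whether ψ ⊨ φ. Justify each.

(⟹) This fails. Under u = T, s = F, r = T, the left side is true but the right side is false.

(⟸) Assume the antecedent. If u is true, the antecedent forces (u = T, s = F, r = F) or (u = T, s = T, r = F), and ((u → ¬r) ∨ (¬u ∨ s)) → ¬r holds there. If u is false, the antecedent forces (u = F, s = F, r = F) or (u = F, s = T, r = F), and ((u → ¬r) ∨ (¬u ∨ s)) → ¬r holds there. Either way ((u → ¬r) ∨ (¬u ∨ s)) → ¬r holds.

(⇒) fails; (⇐) holds.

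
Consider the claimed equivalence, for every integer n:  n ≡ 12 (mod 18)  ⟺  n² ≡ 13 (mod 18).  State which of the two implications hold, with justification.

(⇒) This fails: take n = 12. Then 12 ≡ 12 (mod 18), but 12² = 144 ≡ 0 (mod 18), not 13.

(⇐) This fails: take n = 7. Then 7² = 49 ≡ 13 (mod 18), yet 7 ≡ 7 (mod 18), not 12.

Neither implication holds.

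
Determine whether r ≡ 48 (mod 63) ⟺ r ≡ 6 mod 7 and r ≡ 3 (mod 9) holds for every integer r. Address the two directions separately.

Both directions hold; the statement is true.

(→) Suppose r ≡ 48 (mod 63); write r = 63j + 48. Since 7 ∣ 63, reducing mod 7 gives r ≡ 48 ≡ 6 (mod 7); since 9 ∣ 63, reducing mod 9 gives r ≡ 48 ≡ 3 (mod 9).

(←) Conversely, if r ≡ 6 (mod 7) and r ≡ 3 (mod 9), then by the Chinese remainder theorem r ≡ 48 (mod 63). This is exactly r ≡ 48 (mod 63).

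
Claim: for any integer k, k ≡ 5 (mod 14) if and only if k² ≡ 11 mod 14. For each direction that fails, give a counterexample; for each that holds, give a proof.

(←) This fails: take k = 9. Then 9² = 81 ≡ 11 (mod 14), yet 9 ≡ 9 (mod 14), not 5.

(→) Suppose k ≡ 5 (mod 14). Write k = 14j + 5. Then (14j + 5)² = 196j² + 140j + 25 = 14(14j² + 10j + 1) + 11, so k² ≡ 11 (mod 14).

Only the forward direction holds.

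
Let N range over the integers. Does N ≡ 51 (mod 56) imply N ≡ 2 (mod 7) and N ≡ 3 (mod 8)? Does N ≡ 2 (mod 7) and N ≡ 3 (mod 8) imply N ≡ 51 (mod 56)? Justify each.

Forward direction. Suppose N ≡ 51 (mod 56); write N = 56j + 51. Since 7 ∣ 56, reducing mod 7 gives N ≡ 51 ≡ 2 (mod 7); since 8 ∣ 56, reducing mod 8 gives N ≡ 51 ≡ 3 (mod 8).

Converse. If N ≡ 2 (mod 7) and N ≡ 3 (mod 8), then by the Chinese remainder theorem N ≡ 51 (mod 56). This is exactly N ≡ 51 (mod 56).

Both implications hold.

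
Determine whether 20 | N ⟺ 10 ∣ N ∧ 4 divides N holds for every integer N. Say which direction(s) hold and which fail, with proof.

Both directions hold; the statement is true.

[⇒] If 20 ∣ N, write N = 20q. Since 20 = 2·10, N = 10·(2q), so 10 ∣ N; and since 20 = 5·4, N = 4·(5q), so 4 ∣ N.

[⇐] Suppose 10 ∣ N and 4 ∣ N. Any common multiple of 10 and 4 is a multiple of their lcm; here lcm(10, 4) = 10·4/gcd(10, 4) = 40/2 = 20, so 20 ∣ N.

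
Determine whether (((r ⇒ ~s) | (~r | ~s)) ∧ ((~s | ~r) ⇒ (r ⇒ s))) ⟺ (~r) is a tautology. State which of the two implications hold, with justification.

Both implications hold.

(⇒) Assume the antecedent. If r is true, the antecedent cannot hold. If r is false, ~r reduces to true regardless of the other variables. Either way ~r holds.

(⇐) Assume the antecedent. If r is true, the antecedent cannot hold. If r is false, the consequent reduces to true regardless of the other variables. Either way the consequent holds.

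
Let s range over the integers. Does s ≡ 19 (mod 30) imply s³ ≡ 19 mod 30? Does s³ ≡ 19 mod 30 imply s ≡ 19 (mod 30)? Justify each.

Converse. Suppose s³ ≡ 19 (mod 30). The only residue r in {0, …, 29} with r³ ≡ 19 (mod 30) is r = 19, so s ≡ 19 (mod 30).

Forward direction. Suppose s ≡ 19 (mod 30). Write s = 30j + 19. Then (30j + 19)³ = 27000j³ + 51300j² + 32490j + 6859 = 30(900j³ + 1710j² + 1083j + 228) + 19, so s³ ≡ 19 (mod 30).

Equivalent; both directions hold.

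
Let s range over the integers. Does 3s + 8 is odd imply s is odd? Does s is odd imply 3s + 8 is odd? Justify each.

Equivalent; both directions hold.

Forward direction. Suppose 3s + 8 is odd. Since 3 is odd, 3s and s have the same parity, so 3s + 8 ≡ s + 8 (mod 2). As 8 is even, 3s + 8 is odd exactly when s is odd. Thus s is odd.

Converse. Suppose s is odd; write s = 2j + 1. Then 3s + 8 = 3·(2j + 1) + 8 = 2·3j + 11, which is odd.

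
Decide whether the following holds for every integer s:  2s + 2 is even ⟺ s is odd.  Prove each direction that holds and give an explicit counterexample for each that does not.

(⇒) This fails: take s = 6. Then 2s + 2 = 14, which is even, yet s = 6 is even, not odd.

(⇐) Suppose s is odd. Since 2 is even, 2s is even for every s, so 2s + 2 has the same parity as 2, which is even. Hence 2s + 2 is even.

The forward direction fails; the converse holds.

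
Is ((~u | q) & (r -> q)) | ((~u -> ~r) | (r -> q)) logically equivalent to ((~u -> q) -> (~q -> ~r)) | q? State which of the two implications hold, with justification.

(⇒) This fails. Under r = T, u = T, q = F, the left side is true but the right side is false.

(⇐) This fails. Under r = T, u = F, q = F, the left side is false but the right side is true.

(⇒) fails and (⇐) fails.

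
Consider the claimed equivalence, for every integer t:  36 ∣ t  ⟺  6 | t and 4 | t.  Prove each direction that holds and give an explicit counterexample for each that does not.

(⇒) If 36 ∣ t, write t = 36q. Since 36 = 6·6, t = 6·(6q), so 6 ∣ t; and since 36 = 9·4, t = 4·(9q), so 4 ∣ t.

(⇐) This fails: take t = 12. Both 6 ∣ 12 and 4 ∣ 12, yet 12 is not a multiple of 36 (since 12 = 0·36 + 12), so 36 ∤ 12.

The forward direction holds; the converse fails.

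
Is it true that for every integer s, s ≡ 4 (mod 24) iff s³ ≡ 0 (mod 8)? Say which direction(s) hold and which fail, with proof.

Only the forward direction holds.

(→) Suppose s ≡ 4 (mod 24). Then s³ ≡ 4³ = 64 (mod 24), and since 8 ∣ 24, also s³ ≡ 0 (mod 8).

(←) This fails: take s = 0. Then 0³ = 0 ≡ 0 (mod 8), yet 0 ≡ 0 (mod 24), not 4.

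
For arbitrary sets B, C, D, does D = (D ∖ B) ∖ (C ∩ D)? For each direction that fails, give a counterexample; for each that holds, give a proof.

Forward inclusion. This inclusion fails. Take B = {1}, C = ∅, D = {1}; then 1 ∈ D but 1 ∉ (D ∖ B) ∖ (C ∩ D).

Reverse inclusion. Let x ∈ (D ∖ B) ∖ (C ∩ D). Then x ∈ D and x ∉ B, C, from which x ∈ D.

Only the reverse inclusion holds.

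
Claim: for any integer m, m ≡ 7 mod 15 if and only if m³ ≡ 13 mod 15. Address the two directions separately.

Forward direction. Suppose m ≡ 7 mod 15. Write m = 15j + 7. Then (15j + 7)³ = 3375j³ + 4725j² + 2205j + 343 = 15(225j³ + 315j² + 147j + 22) + 13, so m³ ≡ 13 (mod 15).

Converse. Suppose m³ ≡ 13 (mod 15). The only residue r in {0, …, 14} with r³ ≡ 13 (mod 15) is r = 7, so m ≡ 7 (mod 15).

Equivalent; both directions hold.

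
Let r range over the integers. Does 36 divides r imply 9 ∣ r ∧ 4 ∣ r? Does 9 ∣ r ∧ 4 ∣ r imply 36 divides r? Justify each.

Both directions hold; the statement is true.

(⇒) If 36 ∣ r, write r = 36q. Since 36 = 4·9, r = 9·(4q), so 9 ∣ r; and since 36 = 9·4, r = 4·(9q), so 4 ∣ r.

(⇐) Suppose 9 ∣ r and 4 ∣ r. Any common multiple of 9 and 4 is a multiple of their lcm; here gcd(9, 4) = 1, so lcm(9, 4) = 9·4 = 36, so 36 ∣ r.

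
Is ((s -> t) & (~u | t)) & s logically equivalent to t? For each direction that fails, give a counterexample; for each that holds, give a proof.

(←) This fails. Under u = F, s = F, t = T, the left side is false but the right side is true.

(→) Assume the antecedent. If u is true, the antecedent forces (u = T, s = T, t = T), and t holds there. If u is false, the antecedent forces (u = F, s = T, t = T), and t holds there. Either way t holds.

(⇒) holds; (⇐) fails.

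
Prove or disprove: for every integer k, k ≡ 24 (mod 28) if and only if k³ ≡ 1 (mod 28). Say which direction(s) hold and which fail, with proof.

(⇒) fails and (⇐) fails.

Forward direction. This fails: take k = 24. Then 24 ≡ 24 (mod 28), but 24³ = 13824 ≡ 20 (mod 28), not 1.

Converse. This fails: take k = 1. Then 1³ = 1 ≡ 1 (mod 28), yet 1 ≡ 1 (mod 28), not 24.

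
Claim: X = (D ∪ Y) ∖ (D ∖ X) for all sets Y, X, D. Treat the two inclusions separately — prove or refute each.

(⊆) This inclusion fails. Take Y = ∅, X = {1}, D = ∅; then 1 ∈ X but 1 ∉ (D ∪ Y) ∖ (D ∖ X).

(⊇) This inclusion fails. Take Y = {1}, X = ∅, D = ∅; then 1 ∈ (D ∪ Y) ∖ (D ∖ X) but 1 ∉ X.

Both inclusions fail.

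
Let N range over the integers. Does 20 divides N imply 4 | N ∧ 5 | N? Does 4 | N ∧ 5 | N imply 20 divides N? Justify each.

Both implications hold.

(⟹) If 20 ∣ N, write N = 20q. Since 20 = 5·4, N = 4·(5q), so 4 ∣ N; and since 20 = 4·5, N = 5·(4q), so 5 ∣ N.

(⟸) Suppose 4 ∣ N and 5 ∣ N. Any common multiple of 4 and 5 is a multiple of their lcm; here gcd(4, 5) = 1, so lcm(4, 5) = 4·5 = 20, so 20 ∣ N.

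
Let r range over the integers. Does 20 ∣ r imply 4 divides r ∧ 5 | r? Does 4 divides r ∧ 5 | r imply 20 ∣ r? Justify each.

Equivalent; both directions hold.

(⇒) If 20 ∣ r, write r = 20q. Since 20 = 5·4, r = 4·(5q), so 4 ∣ r; and since 20 = 4·5, r = 5·(4q), so 5 ∣ r.

(⇐) Suppose 4 ∣ r and 5 ∣ r. Any common multiple of 4 and 5 is a multiple of their lcm; here gcd(4, 5) = 1, so lcm(4, 5) = 4·5 = 20, so 20 ∣ r.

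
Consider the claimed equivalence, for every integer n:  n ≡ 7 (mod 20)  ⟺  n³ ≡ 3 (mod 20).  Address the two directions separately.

Both implications hold.

[⇐] Suppose n³ ≡ 3 (mod 20). The only residue r in {0, …, 19} with r³ ≡ 3 (mod 20) is r = 7, so n ≡ 7 (mod 20).

[⇒] Suppose n ≡ 7 (mod 20). Write n = 20j + 7. Then (20j + 7)³ = 8000j³ + 8400j² + 2940j + 343 = 20(400j³ + 420j² + 147j + 17) + 3, so n³ ≡ 3 (mod 20).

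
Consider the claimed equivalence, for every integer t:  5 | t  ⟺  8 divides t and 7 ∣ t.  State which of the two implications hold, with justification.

[⇒] This fails: take t = 5. Certainly 5 ∣ 5, but 8 ∤ 5.

[⇐] This fails: take t = 56. Both 8 ∣ 56 and 7 ∣ 56, yet 56 is not a multiple of 5 (since 56 = 11·5 + 1), so 5 ∤ 56.

Both directions fail.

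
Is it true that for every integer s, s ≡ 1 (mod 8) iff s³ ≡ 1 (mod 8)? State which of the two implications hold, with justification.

(⟹) Suppose s ≡ 1 (mod 8). Write s = 8j + 1. Then (8j + 1)³ = 512j³ + 192j² + 24j + 1 = 8(64j³ + 24j² + 3j) + 1, so s³ ≡ 1 (mod 8).

(⟸) For the converse, argue contrapositively. If s ≢ 1 (mod 8), then s is congruent to one of 0, 2, 3, 4, 5, 6, 7 modulo 8, and these give s³ ≡ 0, 0, 3, 0, 5, 0, 7 respectively — never 1.

Both implications hold.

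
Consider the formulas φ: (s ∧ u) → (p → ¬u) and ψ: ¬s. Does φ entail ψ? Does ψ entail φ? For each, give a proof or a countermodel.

[⇐] Assume the antecedent. If s is true, the antecedent cannot hold. If s is false, (s ∧ u) → (p → ¬u) reduces to true regardless of the other variables. Either way (s ∧ u) → (p → ¬u) holds.

[⇒] This fails. Under s = T, u = F, p = F, the left side is true but the right side is false.

(⇒) fails; (⇐) holds.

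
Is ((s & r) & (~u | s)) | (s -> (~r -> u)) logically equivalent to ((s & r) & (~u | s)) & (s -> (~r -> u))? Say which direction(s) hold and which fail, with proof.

Only the reverse direction holds.

(⇒) This fails. Under s = F, r = F, u = F, the left side is true but the right side is false.

(⇐) Assume the antecedent. If s is true, the antecedent forces (s = T, r = T, u = F) or (s = T, r = T, u = T), and the consequent holds there. If s is false, the antecedent cannot hold. Either way the consequent holds.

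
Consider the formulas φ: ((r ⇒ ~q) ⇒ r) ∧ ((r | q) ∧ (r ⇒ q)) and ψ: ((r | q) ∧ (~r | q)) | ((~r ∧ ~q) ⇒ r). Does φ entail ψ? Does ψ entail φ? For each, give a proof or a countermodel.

Not equivalent: only (⇒) holds.

Forward direction. Assume the antecedent. If q is true, the consequent reduces to true regardless of the other variables. If q is false, the antecedent cannot hold. Either way the consequent holds.

Converse. This fails. Under q = T, r = F, the left side is false but the right side is true.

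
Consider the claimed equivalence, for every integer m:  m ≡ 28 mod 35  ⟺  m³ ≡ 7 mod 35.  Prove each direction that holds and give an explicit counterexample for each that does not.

Equivalent; both directions hold.

(⇒) Suppose m ≡ 28 mod 35. Write m = 35j + 28. Then (35j + 28)³ = 42875j³ + 102900j² + 82320j + 21952 = 35(1225j³ + 2940j² + 2352j + 627) + 7, so m³ ≡ 7 (mod 35).

(⇐) Conversely, suppose m³ ≡ 7 (mod 35). The only residue r in {0, …, 34} with r³ ≡ 7 (mod 35) is r = 28, so m ≡ 28 (mod 35).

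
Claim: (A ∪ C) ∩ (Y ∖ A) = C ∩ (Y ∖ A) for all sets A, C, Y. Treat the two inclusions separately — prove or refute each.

(⟹) Let x ∈ (A ∪ C) ∩ (Y ∖ A). Then x ∈ C ∩ Y and x ∉ A, from which x ∈ C ∩ (Y ∖ A).

(⟸) Let x ∈ C ∩ (Y ∖ A). Then x ∈ C ∩ Y and x ∉ A, from which x ∈ (A ∪ C) ∩ (Y ∖ A).

The two sets are equal.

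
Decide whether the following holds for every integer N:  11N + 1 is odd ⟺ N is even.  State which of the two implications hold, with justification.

Both implications hold.

(⇒) Suppose 11N + 1 is odd. Since 11 is odd, 11N and N have the same parity, so 11N + 1 ≡ N + 1 (mod 2). As 1 is odd, 11N + 1 is odd exactly when N is even. Thus N is even.

(⇐) Conversely, suppose N is even; write N = 2j. Then 11N + 1 = 11·(2j) + 1 = 2·11j + 1, which is odd.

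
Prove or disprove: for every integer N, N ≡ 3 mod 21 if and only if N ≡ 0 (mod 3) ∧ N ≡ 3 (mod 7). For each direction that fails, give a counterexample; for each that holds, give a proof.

Both implications hold.

Converse. If N ≡ 0 (mod 3) and N ≡ 3 (mod 7), then by the Chinese remainder theorem N ≡ 3 (mod 21). This is exactly N ≡ 3 (mod 21).

Forward direction. Suppose N ≡ 3 (mod 21); write N = 21j + 3. Since 3 ∣ 21, reducing mod 3 gives N ≡ 3 ≡ 0 (mod 3); since 7 ∣ 21, reducing mod 7 gives N ≡ 3 (mod 7).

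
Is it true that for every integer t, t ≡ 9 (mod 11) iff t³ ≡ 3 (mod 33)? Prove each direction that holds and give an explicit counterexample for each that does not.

[⇒] This fails: take t = 20. Then 20 ≡ 9 (mod 11), but 20³ = 8000 ≡ 14 (mod 33), not 3.

[⇐] Conversely, the residues r modulo 33 with r³ ≡ 3 (mod 33) are exactly {9}, and each is ≡ 9 (mod 11).

Only the converse holds.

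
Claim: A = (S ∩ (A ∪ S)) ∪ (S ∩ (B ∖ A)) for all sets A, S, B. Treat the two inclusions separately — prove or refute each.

(⊆) fails and (⊇) fails.

Forward inclusion. This inclusion fails. Take A = {1}, S = ∅, B = ∅; then 1 ∈ A but 1 ∉ (S ∩ (A ∪ S)) ∪ (S ∩ (B ∖ A)).

Reverse inclusion. This inclusion fails. Take A = ∅, S = {1}, B = ∅; then 1 ∈ (S ∩ (A ∪ S)) ∪ (S ∩ (B ∖ A)) but 1 ∉ A.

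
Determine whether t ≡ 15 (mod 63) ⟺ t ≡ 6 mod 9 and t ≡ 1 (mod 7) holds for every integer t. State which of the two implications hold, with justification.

Both directions hold.

(→) Suppose t ≡ 15 (mod 63); write t = 63j + 15. Since 9 ∣ 63, reducing mod 9 gives t ≡ 15 ≡ 6 (mod 9); since 7 ∣ 63, reducing mod 7 gives t ≡ 15 ≡ 1 (mod 7).

(←) Conversely, if t ≡ 6 (mod 9) and t ≡ 1 (mod 7), then by the Chinese remainder theorem t ≡ 15 (mod 63). This is exactly t ≡ 15 (mod 63).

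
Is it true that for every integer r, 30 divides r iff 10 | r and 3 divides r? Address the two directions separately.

(⇒) If 30 ∣ r, write r = 30q. Since 30 = 3·10, r = 10·(3q), so 10 ∣ r; and since 30 = 10·3, r = 3·(10q), so 3 ∣ r.

(⇐) Suppose 10 ∣ r and 3 ∣ r. Any common multiple of 10 and 3 is a multiple of their lcm; here gcd(10, 3) = 1, so lcm(10, 3) = 10·3 = 30, so 30 ∣ r.

Equivalent; both directions hold.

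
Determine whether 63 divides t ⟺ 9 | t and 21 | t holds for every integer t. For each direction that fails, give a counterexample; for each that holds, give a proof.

(⟸) Suppose 9 ∣ t and 21 ∣ t. Any common multiple of 9 and 21 is a multiple of their lcm; here lcm(9, 21) = 9·21/gcd(9, 21) = 189/3 = 63, so 63 ∣ t.

(⟹) If 63 ∣ t, write t = 63q. Since 63 = 7·9, t = 9·(7q), so 9 ∣ t; and since 63 = 3·21, t = 21·(3q), so 21 ∣ t.

Equivalent; both directions hold.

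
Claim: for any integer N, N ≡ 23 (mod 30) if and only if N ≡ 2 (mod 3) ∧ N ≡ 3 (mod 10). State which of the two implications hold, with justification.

Both directions hold; the statement is true.

(⟹) Suppose N ≡ 23 (mod 30); write N = 30j + 23. Since 3 ∣ 30, reducing mod 3 gives N ≡ 23 ≡ 2 (mod 3); since 10 ∣ 30, reducing mod 10 gives N ≡ 23 ≡ 3 (mod 10).

(⟸) Conversely, if N ≡ 2 (mod 3) and N ≡ 3 (mod 10), then by the Chinese remainder theorem N ≡ 23 (mod 30). This is exactly N ≡ 23 (mod 30).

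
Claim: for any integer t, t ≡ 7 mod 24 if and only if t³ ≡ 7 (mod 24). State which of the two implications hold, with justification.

(⇐) Suppose t³ ≡ 7 (mod 24). The only residue r in {0, …, 23} with r³ ≡ 7 (mod 24) is r = 7, so t ≡ 7 (mod 24).

(⇒) Suppose t ≡ 7 mod 24. Write t = 24j + 7. Then (24j + 7)³ = 13824j³ + 12096j² + 3528j + 343 = 24(576j³ + 504j² + 147j + 14) + 7, so t³ ≡ 7 (mod 24).

Both directions hold; the statement is true.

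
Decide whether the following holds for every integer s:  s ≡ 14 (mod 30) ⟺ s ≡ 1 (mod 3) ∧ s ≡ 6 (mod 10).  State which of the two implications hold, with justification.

[⇒] This fails: s = 14 gives 14 ≡ 14 (mod 30) but 14 ≡ 2 (mod 3), so the conjunction on the right does not hold.

[⇐] This fails: s = 16 satisfies both congruences on the right (16 ≡ 1 mod 3 and 16 ≡ 6 mod 10) yet 16 ≡ 16 (mod 30), not 14.

(⇒) fails and (⇐) fails.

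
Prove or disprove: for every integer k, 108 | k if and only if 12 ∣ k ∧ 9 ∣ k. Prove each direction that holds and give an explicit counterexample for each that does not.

Only the forward implication holds.

(⇒) If 108 ∣ k, write k = 108q. Since 108 = 9·12, k = 12·(9q), so 12 ∣ k; and since 108 = 12·9, k = 9·(12q), so 9 ∣ k.

(⇐) This fails: take k = 36. Both 12 ∣ 36 and 9 ∣ 36, yet 36 is not a multiple of 108 (since 36 = 0·108 + 36), so 108 ∤ 36.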